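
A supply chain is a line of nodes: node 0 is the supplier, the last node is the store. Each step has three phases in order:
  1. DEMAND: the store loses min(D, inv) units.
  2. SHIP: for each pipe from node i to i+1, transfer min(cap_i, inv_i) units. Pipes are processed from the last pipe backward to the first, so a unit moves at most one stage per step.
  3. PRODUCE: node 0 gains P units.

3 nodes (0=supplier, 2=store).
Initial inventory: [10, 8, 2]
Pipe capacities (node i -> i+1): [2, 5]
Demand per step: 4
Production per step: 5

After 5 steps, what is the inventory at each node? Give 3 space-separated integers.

Step 1: demand=4,sold=2 ship[1->2]=5 ship[0->1]=2 prod=5 -> inv=[13 5 5]
Step 2: demand=4,sold=4 ship[1->2]=5 ship[0->1]=2 prod=5 -> inv=[16 2 6]
Step 3: demand=4,sold=4 ship[1->2]=2 ship[0->1]=2 prod=5 -> inv=[19 2 4]
Step 4: demand=4,sold=4 ship[1->2]=2 ship[0->1]=2 prod=5 -> inv=[22 2 2]
Step 5: demand=4,sold=2 ship[1->2]=2 ship[0->1]=2 prod=5 -> inv=[25 2 2]

25 2 2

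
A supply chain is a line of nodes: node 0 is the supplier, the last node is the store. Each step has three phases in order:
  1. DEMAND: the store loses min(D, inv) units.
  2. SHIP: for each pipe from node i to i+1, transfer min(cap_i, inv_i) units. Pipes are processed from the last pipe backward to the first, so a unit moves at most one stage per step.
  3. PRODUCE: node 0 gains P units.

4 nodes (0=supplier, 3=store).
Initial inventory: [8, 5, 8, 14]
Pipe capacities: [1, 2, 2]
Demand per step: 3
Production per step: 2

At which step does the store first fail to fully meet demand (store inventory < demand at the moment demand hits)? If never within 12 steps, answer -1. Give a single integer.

Step 1: demand=3,sold=3 ship[2->3]=2 ship[1->2]=2 ship[0->1]=1 prod=2 -> [9 4 8 13]
Step 2: demand=3,sold=3 ship[2->3]=2 ship[1->2]=2 ship[0->1]=1 prod=2 -> [10 3 8 12]
Step 3: demand=3,sold=3 ship[2->3]=2 ship[1->2]=2 ship[0->1]=1 prod=2 -> [11 2 8 11]
Step 4: demand=3,sold=3 ship[2->3]=2 ship[1->2]=2 ship[0->1]=1 prod=2 -> [12 1 8 10]
Step 5: demand=3,sold=3 ship[2->3]=2 ship[1->2]=1 ship[0->1]=1 prod=2 -> [13 1 7 9]
Step 6: demand=3,sold=3 ship[2->3]=2 ship[1->2]=1 ship[0->1]=1 prod=2 -> [14 1 6 8]
Step 7: demand=3,sold=3 ship[2->3]=2 ship[1->2]=1 ship[0->1]=1 prod=2 -> [15 1 5 7]
Step 8: demand=3,sold=3 ship[2->3]=2 ship[1->2]=1 ship[0->1]=1 prod=2 -> [16 1 4 6]
Step 9: demand=3,sold=3 ship[2->3]=2 ship[1->2]=1 ship[0->1]=1 prod=2 -> [17 1 3 5]
Step 10: demand=3,sold=3 ship[2->3]=2 ship[1->2]=1 ship[0->1]=1 prod=2 -> [18 1 2 4]
Step 11: demand=3,sold=3 ship[2->3]=2 ship[1->2]=1 ship[0->1]=1 prod=2 -> [19 1 1 3]
Step 12: demand=3,sold=3 ship[2->3]=1 ship[1->2]=1 ship[0->1]=1 prod=2 -> [20 1 1 1]
No stockout in 12 steps

-1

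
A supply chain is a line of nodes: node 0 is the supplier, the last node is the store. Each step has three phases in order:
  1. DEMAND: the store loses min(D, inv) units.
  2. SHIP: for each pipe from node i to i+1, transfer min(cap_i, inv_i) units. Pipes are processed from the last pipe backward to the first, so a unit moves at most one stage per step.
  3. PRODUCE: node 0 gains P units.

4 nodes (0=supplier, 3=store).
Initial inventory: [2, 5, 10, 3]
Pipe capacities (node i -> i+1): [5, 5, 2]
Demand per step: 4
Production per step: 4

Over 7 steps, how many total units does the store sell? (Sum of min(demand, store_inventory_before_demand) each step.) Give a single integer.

Step 1: sold=3 (running total=3) -> [4 2 13 2]
Step 2: sold=2 (running total=5) -> [4 4 13 2]
Step 3: sold=2 (running total=7) -> [4 4 15 2]
Step 4: sold=2 (running total=9) -> [4 4 17 2]
Step 5: sold=2 (running total=11) -> [4 4 19 2]
Step 6: sold=2 (running total=13) -> [4 4 21 2]
Step 7: sold=2 (running total=15) -> [4 4 23 2]

Answer: 15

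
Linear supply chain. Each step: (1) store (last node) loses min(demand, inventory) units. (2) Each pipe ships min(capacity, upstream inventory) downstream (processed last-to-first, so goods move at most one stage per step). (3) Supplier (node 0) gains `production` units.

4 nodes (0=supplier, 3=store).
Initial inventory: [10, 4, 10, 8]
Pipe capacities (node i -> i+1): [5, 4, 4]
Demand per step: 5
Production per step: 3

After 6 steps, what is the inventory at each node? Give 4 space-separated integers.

Step 1: demand=5,sold=5 ship[2->3]=4 ship[1->2]=4 ship[0->1]=5 prod=3 -> inv=[8 5 10 7]
Step 2: demand=5,sold=5 ship[2->3]=4 ship[1->2]=4 ship[0->1]=5 prod=3 -> inv=[6 6 10 6]
Step 3: demand=5,sold=5 ship[2->3]=4 ship[1->2]=4 ship[0->1]=5 prod=3 -> inv=[4 7 10 5]
Step 4: demand=5,sold=5 ship[2->3]=4 ship[1->2]=4 ship[0->1]=4 prod=3 -> inv=[3 7 10 4]
Step 5: demand=5,sold=4 ship[2->3]=4 ship[1->2]=4 ship[0->1]=3 prod=3 -> inv=[3 6 10 4]
Step 6: demand=5,sold=4 ship[2->3]=4 ship[1->2]=4 ship[0->1]=3 prod=3 -> inv=[3 5 10 4]

3 5 10 4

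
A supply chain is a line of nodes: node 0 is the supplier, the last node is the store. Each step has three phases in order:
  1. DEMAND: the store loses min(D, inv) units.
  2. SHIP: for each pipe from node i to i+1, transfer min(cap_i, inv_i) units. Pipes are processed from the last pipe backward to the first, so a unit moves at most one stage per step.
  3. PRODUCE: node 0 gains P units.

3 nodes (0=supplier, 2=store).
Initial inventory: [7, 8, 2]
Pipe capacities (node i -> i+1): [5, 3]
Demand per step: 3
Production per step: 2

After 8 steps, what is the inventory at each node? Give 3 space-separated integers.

Step 1: demand=3,sold=2 ship[1->2]=3 ship[0->1]=5 prod=2 -> inv=[4 10 3]
Step 2: demand=3,sold=3 ship[1->2]=3 ship[0->1]=4 prod=2 -> inv=[2 11 3]
Step 3: demand=3,sold=3 ship[1->2]=3 ship[0->1]=2 prod=2 -> inv=[2 10 3]
Step 4: demand=3,sold=3 ship[1->2]=3 ship[0->1]=2 prod=2 -> inv=[2 9 3]
Step 5: demand=3,sold=3 ship[1->2]=3 ship[0->1]=2 prod=2 -> inv=[2 8 3]
Step 6: demand=3,sold=3 ship[1->2]=3 ship[0->1]=2 prod=2 -> inv=[2 7 3]
Step 7: demand=3,sold=3 ship[1->2]=3 ship[0->1]=2 prod=2 -> inv=[2 6 3]
Step 8: demand=3,sold=3 ship[1->2]=3 ship[0->1]=2 prod=2 -> inv=[2 5 3]

2 5 3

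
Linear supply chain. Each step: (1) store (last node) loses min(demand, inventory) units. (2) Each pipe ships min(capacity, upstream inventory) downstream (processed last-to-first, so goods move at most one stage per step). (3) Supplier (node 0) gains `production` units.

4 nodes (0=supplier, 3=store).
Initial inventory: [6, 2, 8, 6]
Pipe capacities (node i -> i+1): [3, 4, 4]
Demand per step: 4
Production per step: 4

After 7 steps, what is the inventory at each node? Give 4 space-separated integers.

Step 1: demand=4,sold=4 ship[2->3]=4 ship[1->2]=2 ship[0->1]=3 prod=4 -> inv=[7 3 6 6]
Step 2: demand=4,sold=4 ship[2->3]=4 ship[1->2]=3 ship[0->1]=3 prod=4 -> inv=[8 3 5 6]
Step 3: demand=4,sold=4 ship[2->3]=4 ship[1->2]=3 ship[0->1]=3 prod=4 -> inv=[9 3 4 6]
Step 4: demand=4,sold=4 ship[2->3]=4 ship[1->2]=3 ship[0->1]=3 prod=4 -> inv=[10 3 3 6]
Step 5: demand=4,sold=4 ship[2->3]=3 ship[1->2]=3 ship[0->1]=3 prod=4 -> inv=[11 3 3 5]
Step 6: demand=4,sold=4 ship[2->3]=3 ship[1->2]=3 ship[0->1]=3 prod=4 -> inv=[12 3 3 4]
Step 7: demand=4,sold=4 ship[2->3]=3 ship[1->2]=3 ship[0->1]=3 prod=4 -> inv=[13 3 3 3]

13 3 3 3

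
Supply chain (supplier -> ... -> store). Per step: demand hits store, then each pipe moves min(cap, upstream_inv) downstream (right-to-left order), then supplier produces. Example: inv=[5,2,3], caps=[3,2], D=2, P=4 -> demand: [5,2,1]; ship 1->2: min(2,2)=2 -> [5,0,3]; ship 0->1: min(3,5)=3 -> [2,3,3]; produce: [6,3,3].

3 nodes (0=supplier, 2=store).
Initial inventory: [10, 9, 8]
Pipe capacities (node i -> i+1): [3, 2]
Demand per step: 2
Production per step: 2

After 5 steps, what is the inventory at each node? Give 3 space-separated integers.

Step 1: demand=2,sold=2 ship[1->2]=2 ship[0->1]=3 prod=2 -> inv=[9 10 8]
Step 2: demand=2,sold=2 ship[1->2]=2 ship[0->1]=3 prod=2 -> inv=[8 11 8]
Step 3: demand=2,sold=2 ship[1->2]=2 ship[0->1]=3 prod=2 -> inv=[7 12 8]
Step 4: demand=2,sold=2 ship[1->2]=2 ship[0->1]=3 prod=2 -> inv=[6 13 8]
Step 5: demand=2,sold=2 ship[1->2]=2 ship[0->1]=3 prod=2 -> inv=[5 14 8]

5 14 8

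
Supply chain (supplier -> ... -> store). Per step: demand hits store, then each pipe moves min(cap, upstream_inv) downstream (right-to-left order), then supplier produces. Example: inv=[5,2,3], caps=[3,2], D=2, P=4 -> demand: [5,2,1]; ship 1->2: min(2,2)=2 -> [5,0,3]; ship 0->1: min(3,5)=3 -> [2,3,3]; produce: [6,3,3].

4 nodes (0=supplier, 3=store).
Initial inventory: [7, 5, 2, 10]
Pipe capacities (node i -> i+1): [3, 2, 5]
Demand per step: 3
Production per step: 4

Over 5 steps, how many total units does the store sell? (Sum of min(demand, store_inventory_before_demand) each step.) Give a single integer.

Answer: 15

Derivation:
Step 1: sold=3 (running total=3) -> [8 6 2 9]
Step 2: sold=3 (running total=6) -> [9 7 2 8]
Step 3: sold=3 (running total=9) -> [10 8 2 7]
Step 4: sold=3 (running total=12) -> [11 9 2 6]
Step 5: sold=3 (running total=15) -> [12 10 2 5]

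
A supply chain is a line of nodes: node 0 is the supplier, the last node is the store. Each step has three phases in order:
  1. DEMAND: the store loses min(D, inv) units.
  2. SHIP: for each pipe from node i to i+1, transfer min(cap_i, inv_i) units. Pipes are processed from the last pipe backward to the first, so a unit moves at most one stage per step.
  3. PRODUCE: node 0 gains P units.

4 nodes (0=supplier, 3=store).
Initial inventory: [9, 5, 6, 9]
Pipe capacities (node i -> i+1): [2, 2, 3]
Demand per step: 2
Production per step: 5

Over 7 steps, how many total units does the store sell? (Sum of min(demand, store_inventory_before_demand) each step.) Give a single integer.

Answer: 14

Derivation:
Step 1: sold=2 (running total=2) -> [12 5 5 10]
Step 2: sold=2 (running total=4) -> [15 5 4 11]
Step 3: sold=2 (running total=6) -> [18 5 3 12]
Step 4: sold=2 (running total=8) -> [21 5 2 13]
Step 5: sold=2 (running total=10) -> [24 5 2 13]
Step 6: sold=2 (running total=12) -> [27 5 2 13]
Step 7: sold=2 (running total=14) -> [30 5 2 13]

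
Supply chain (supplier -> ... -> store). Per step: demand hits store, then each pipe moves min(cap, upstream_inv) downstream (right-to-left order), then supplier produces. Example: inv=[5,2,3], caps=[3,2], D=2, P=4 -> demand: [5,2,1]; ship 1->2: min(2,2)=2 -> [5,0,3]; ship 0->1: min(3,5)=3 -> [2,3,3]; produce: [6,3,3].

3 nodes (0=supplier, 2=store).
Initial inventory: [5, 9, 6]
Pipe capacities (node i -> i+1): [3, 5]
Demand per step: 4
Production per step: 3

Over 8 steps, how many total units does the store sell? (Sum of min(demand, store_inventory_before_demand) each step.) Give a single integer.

Answer: 32

Derivation:
Step 1: sold=4 (running total=4) -> [5 7 7]
Step 2: sold=4 (running total=8) -> [5 5 8]
Step 3: sold=4 (running total=12) -> [5 3 9]
Step 4: sold=4 (running total=16) -> [5 3 8]
Step 5: sold=4 (running total=20) -> [5 3 7]
Step 6: sold=4 (running total=24) -> [5 3 6]
Step 7: sold=4 (running total=28) -> [5 3 5]
Step 8: sold=4 (running total=32) -> [5 3 4]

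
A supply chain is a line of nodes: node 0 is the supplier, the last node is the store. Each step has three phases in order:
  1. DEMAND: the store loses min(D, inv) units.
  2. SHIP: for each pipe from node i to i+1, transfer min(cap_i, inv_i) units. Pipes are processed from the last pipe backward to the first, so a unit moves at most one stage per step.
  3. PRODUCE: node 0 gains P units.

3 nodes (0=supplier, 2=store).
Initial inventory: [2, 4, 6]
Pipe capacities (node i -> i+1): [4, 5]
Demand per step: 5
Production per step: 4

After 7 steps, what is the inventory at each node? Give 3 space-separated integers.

Step 1: demand=5,sold=5 ship[1->2]=4 ship[0->1]=2 prod=4 -> inv=[4 2 5]
Step 2: demand=5,sold=5 ship[1->2]=2 ship[0->1]=4 prod=4 -> inv=[4 4 2]
Step 3: demand=5,sold=2 ship[1->2]=4 ship[0->1]=4 prod=4 -> inv=[4 4 4]
Step 4: demand=5,sold=4 ship[1->2]=4 ship[0->1]=4 prod=4 -> inv=[4 4 4]
Step 5: demand=5,sold=4 ship[1->2]=4 ship[0->1]=4 prod=4 -> inv=[4 4 4]
Step 6: demand=5,sold=4 ship[1->2]=4 ship[0->1]=4 prod=4 -> inv=[4 4 4]
Step 7: demand=5,sold=4 ship[1->2]=4 ship[0->1]=4 prod=4 -> inv=[4 4 4]

4 4 4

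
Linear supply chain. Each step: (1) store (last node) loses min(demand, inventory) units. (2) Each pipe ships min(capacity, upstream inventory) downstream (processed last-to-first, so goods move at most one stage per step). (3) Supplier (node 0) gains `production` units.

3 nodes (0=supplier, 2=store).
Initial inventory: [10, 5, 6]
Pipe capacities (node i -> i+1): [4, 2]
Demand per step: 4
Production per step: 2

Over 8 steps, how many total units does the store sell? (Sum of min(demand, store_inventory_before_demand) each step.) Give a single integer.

Answer: 20

Derivation:
Step 1: sold=4 (running total=4) -> [8 7 4]
Step 2: sold=4 (running total=8) -> [6 9 2]
Step 3: sold=2 (running total=10) -> [4 11 2]
Step 4: sold=2 (running total=12) -> [2 13 2]
Step 5: sold=2 (running total=14) -> [2 13 2]
Step 6: sold=2 (running total=16) -> [2 13 2]
Step 7: sold=2 (running total=18) -> [2 13 2]
Step 8: sold=2 (running total=20) -> [2 13 2]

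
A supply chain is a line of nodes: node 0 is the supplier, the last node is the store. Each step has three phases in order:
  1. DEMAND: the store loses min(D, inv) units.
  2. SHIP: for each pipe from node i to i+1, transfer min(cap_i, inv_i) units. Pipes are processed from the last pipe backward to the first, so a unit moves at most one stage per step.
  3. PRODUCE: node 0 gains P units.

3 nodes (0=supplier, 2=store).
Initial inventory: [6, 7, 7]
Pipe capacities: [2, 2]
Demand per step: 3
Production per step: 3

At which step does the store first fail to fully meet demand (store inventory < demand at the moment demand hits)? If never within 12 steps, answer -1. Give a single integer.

Step 1: demand=3,sold=3 ship[1->2]=2 ship[0->1]=2 prod=3 -> [7 7 6]
Step 2: demand=3,sold=3 ship[1->2]=2 ship[0->1]=2 prod=3 -> [8 7 5]
Step 3: demand=3,sold=3 ship[1->2]=2 ship[0->1]=2 prod=3 -> [9 7 4]
Step 4: demand=3,sold=3 ship[1->2]=2 ship[0->1]=2 prod=3 -> [10 7 3]
Step 5: demand=3,sold=3 ship[1->2]=2 ship[0->1]=2 prod=3 -> [11 7 2]
Step 6: demand=3,sold=2 ship[1->2]=2 ship[0->1]=2 prod=3 -> [12 7 2]
Step 7: demand=3,sold=2 ship[1->2]=2 ship[0->1]=2 prod=3 -> [13 7 2]
Step 8: demand=3,sold=2 ship[1->2]=2 ship[0->1]=2 prod=3 -> [14 7 2]
Step 9: demand=3,sold=2 ship[1->2]=2 ship[0->1]=2 prod=3 -> [15 7 2]
Step 10: demand=3,sold=2 ship[1->2]=2 ship[0->1]=2 prod=3 -> [16 7 2]
Step 11: demand=3,sold=2 ship[1->2]=2 ship[0->1]=2 prod=3 -> [17 7 2]
Step 12: demand=3,sold=2 ship[1->2]=2 ship[0->1]=2 prod=3 -> [18 7 2]
First stockout at step 6

6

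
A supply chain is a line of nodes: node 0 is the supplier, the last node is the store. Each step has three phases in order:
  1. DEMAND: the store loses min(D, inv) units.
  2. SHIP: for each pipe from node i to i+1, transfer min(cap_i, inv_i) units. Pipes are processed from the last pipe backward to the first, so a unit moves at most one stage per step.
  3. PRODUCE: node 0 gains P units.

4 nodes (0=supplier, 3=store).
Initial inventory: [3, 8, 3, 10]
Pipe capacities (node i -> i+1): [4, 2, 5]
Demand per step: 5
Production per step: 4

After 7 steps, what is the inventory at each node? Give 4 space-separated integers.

Step 1: demand=5,sold=5 ship[2->3]=3 ship[1->2]=2 ship[0->1]=3 prod=4 -> inv=[4 9 2 8]
Step 2: demand=5,sold=5 ship[2->3]=2 ship[1->2]=2 ship[0->1]=4 prod=4 -> inv=[4 11 2 5]
Step 3: demand=5,sold=5 ship[2->3]=2 ship[1->2]=2 ship[0->1]=4 prod=4 -> inv=[4 13 2 2]
Step 4: demand=5,sold=2 ship[2->3]=2 ship[1->2]=2 ship[0->1]=4 prod=4 -> inv=[4 15 2 2]
Step 5: demand=5,sold=2 ship[2->3]=2 ship[1->2]=2 ship[0->1]=4 prod=4 -> inv=[4 17 2 2]
Step 6: demand=5,sold=2 ship[2->3]=2 ship[1->2]=2 ship[0->1]=4 prod=4 -> inv=[4 19 2 2]
Step 7: demand=5,sold=2 ship[2->3]=2 ship[1->2]=2 ship[0->1]=4 prod=4 -> inv=[4 21 2 2]

4 21 2 2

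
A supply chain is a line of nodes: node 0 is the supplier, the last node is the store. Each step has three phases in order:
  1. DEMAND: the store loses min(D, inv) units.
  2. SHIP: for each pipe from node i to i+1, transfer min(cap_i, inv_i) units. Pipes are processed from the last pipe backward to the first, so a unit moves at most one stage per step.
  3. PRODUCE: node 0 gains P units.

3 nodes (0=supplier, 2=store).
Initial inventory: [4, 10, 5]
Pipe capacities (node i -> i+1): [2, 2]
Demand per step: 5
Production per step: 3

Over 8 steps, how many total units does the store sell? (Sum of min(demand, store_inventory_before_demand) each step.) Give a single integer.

Answer: 19

Derivation:
Step 1: sold=5 (running total=5) -> [5 10 2]
Step 2: sold=2 (running total=7) -> [6 10 2]
Step 3: sold=2 (running total=9) -> [7 10 2]
Step 4: sold=2 (running total=11) -> [8 10 2]
Step 5: sold=2 (running total=13) -> [9 10 2]
Step 6: sold=2 (running total=15) -> [10 10 2]
Step 7: sold=2 (running total=17) -> [11 10 2]
Step 8: sold=2 (running total=19) -> [12 10 2]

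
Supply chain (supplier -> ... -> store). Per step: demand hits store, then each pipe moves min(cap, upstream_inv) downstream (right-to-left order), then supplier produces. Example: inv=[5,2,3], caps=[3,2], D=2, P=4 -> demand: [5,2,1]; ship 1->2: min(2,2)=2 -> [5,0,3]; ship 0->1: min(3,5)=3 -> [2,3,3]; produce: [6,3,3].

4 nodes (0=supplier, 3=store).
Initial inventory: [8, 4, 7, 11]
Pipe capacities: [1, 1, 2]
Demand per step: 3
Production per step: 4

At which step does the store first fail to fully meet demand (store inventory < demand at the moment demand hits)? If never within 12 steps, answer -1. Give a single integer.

Step 1: demand=3,sold=3 ship[2->3]=2 ship[1->2]=1 ship[0->1]=1 prod=4 -> [11 4 6 10]
Step 2: demand=3,sold=3 ship[2->3]=2 ship[1->2]=1 ship[0->1]=1 prod=4 -> [14 4 5 9]
Step 3: demand=3,sold=3 ship[2->3]=2 ship[1->2]=1 ship[0->1]=1 prod=4 -> [17 4 4 8]
Step 4: demand=3,sold=3 ship[2->3]=2 ship[1->2]=1 ship[0->1]=1 prod=4 -> [20 4 3 7]
Step 5: demand=3,sold=3 ship[2->3]=2 ship[1->2]=1 ship[0->1]=1 prod=4 -> [23 4 2 6]
Step 6: demand=3,sold=3 ship[2->3]=2 ship[1->2]=1 ship[0->1]=1 prod=4 -> [26 4 1 5]
Step 7: demand=3,sold=3 ship[2->3]=1 ship[1->2]=1 ship[0->1]=1 prod=4 -> [29 4 1 3]
Step 8: demand=3,sold=3 ship[2->3]=1 ship[1->2]=1 ship[0->1]=1 prod=4 -> [32 4 1 1]
Step 9: demand=3,sold=1 ship[2->3]=1 ship[1->2]=1 ship[0->1]=1 prod=4 -> [35 4 1 1]
Step 10: demand=3,sold=1 ship[2->3]=1 ship[1->2]=1 ship[0->1]=1 prod=4 -> [38 4 1 1]
Step 11: demand=3,sold=1 ship[2->3]=1 ship[1->2]=1 ship[0->1]=1 prod=4 -> [41 4 1 1]
Step 12: demand=3,sold=1 ship[2->3]=1 ship[1->2]=1 ship[0->1]=1 prod=4 -> [44 4 1 1]
First stockout at step 9

9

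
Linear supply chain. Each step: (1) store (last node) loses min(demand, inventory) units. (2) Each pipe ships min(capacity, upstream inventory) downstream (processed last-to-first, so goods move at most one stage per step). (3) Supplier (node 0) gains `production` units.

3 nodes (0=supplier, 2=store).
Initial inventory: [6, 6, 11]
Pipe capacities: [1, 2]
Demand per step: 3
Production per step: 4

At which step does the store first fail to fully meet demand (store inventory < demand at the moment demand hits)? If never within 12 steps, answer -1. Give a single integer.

Step 1: demand=3,sold=3 ship[1->2]=2 ship[0->1]=1 prod=4 -> [9 5 10]
Step 2: demand=3,sold=3 ship[1->2]=2 ship[0->1]=1 prod=4 -> [12 4 9]
Step 3: demand=3,sold=3 ship[1->2]=2 ship[0->1]=1 prod=4 -> [15 3 8]
Step 4: demand=3,sold=3 ship[1->2]=2 ship[0->1]=1 prod=4 -> [18 2 7]
Step 5: demand=3,sold=3 ship[1->2]=2 ship[0->1]=1 prod=4 -> [21 1 6]
Step 6: demand=3,sold=3 ship[1->2]=1 ship[0->1]=1 prod=4 -> [24 1 4]
Step 7: demand=3,sold=3 ship[1->2]=1 ship[0->1]=1 prod=4 -> [27 1 2]
Step 8: demand=3,sold=2 ship[1->2]=1 ship[0->1]=1 prod=4 -> [30 1 1]
Step 9: demand=3,sold=1 ship[1->2]=1 ship[0->1]=1 prod=4 -> [33 1 1]
Step 10: demand=3,sold=1 ship[1->2]=1 ship[0->1]=1 prod=4 -> [36 1 1]
Step 11: demand=3,sold=1 ship[1->2]=1 ship[0->1]=1 prod=4 -> [39 1 1]
Step 12: demand=3,sold=1 ship[1->2]=1 ship[0->1]=1 prod=4 -> [42 1 1]
First stockout at step 8

8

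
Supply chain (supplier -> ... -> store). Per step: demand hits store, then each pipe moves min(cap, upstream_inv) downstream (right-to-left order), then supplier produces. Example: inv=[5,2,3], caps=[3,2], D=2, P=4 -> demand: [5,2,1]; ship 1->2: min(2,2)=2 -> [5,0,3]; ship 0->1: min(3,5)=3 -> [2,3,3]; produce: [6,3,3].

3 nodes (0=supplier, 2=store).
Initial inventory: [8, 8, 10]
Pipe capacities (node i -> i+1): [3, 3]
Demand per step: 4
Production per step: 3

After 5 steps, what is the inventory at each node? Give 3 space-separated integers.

Step 1: demand=4,sold=4 ship[1->2]=3 ship[0->1]=3 prod=3 -> inv=[8 8 9]
Step 2: demand=4,sold=4 ship[1->2]=3 ship[0->1]=3 prod=3 -> inv=[8 8 8]
Step 3: demand=4,sold=4 ship[1->2]=3 ship[0->1]=3 prod=3 -> inv=[8 8 7]
Step 4: demand=4,sold=4 ship[1->2]=3 ship[0->1]=3 prod=3 -> inv=[8 8 6]
Step 5: demand=4,sold=4 ship[1->2]=3 ship[0->1]=3 prod=3 -> inv=[8 8 5]

8 8 5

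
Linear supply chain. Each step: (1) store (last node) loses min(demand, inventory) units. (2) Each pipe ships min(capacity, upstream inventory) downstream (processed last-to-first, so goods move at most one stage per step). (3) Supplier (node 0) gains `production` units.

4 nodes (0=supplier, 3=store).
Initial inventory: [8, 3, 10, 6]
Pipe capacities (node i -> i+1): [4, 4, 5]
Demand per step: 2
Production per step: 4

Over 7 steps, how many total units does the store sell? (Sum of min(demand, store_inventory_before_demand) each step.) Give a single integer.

Answer: 14

Derivation:
Step 1: sold=2 (running total=2) -> [8 4 8 9]
Step 2: sold=2 (running total=4) -> [8 4 7 12]
Step 3: sold=2 (running total=6) -> [8 4 6 15]
Step 4: sold=2 (running total=8) -> [8 4 5 18]
Step 5: sold=2 (running total=10) -> [8 4 4 21]
Step 6: sold=2 (running total=12) -> [8 4 4 23]
Step 7: sold=2 (running total=14) -> [8 4 4 25]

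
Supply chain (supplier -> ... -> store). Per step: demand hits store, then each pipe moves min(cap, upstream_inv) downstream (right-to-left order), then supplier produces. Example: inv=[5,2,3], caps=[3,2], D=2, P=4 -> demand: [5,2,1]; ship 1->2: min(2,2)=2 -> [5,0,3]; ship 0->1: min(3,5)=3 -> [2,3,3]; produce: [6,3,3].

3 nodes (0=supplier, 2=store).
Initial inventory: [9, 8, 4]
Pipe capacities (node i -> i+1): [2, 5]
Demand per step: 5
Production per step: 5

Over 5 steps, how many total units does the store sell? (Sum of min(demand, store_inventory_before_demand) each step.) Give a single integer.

Step 1: sold=4 (running total=4) -> [12 5 5]
Step 2: sold=5 (running total=9) -> [15 2 5]
Step 3: sold=5 (running total=14) -> [18 2 2]
Step 4: sold=2 (running total=16) -> [21 2 2]
Step 5: sold=2 (running total=18) -> [24 2 2]

Answer: 18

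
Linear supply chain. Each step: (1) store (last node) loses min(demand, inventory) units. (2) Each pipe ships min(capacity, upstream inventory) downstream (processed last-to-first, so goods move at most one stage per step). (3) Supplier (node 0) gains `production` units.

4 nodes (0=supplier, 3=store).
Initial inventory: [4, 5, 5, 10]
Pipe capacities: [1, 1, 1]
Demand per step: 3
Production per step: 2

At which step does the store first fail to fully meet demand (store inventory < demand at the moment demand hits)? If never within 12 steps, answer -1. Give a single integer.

Step 1: demand=3,sold=3 ship[2->3]=1 ship[1->2]=1 ship[0->1]=1 prod=2 -> [5 5 5 8]
Step 2: demand=3,sold=3 ship[2->3]=1 ship[1->2]=1 ship[0->1]=1 prod=2 -> [6 5 5 6]
Step 3: demand=3,sold=3 ship[2->3]=1 ship[1->2]=1 ship[0->1]=1 prod=2 -> [7 5 5 4]
Step 4: demand=3,sold=3 ship[2->3]=1 ship[1->2]=1 ship[0->1]=1 prod=2 -> [8 5 5 2]
Step 5: demand=3,sold=2 ship[2->3]=1 ship[1->2]=1 ship[0->1]=1 prod=2 -> [9 5 5 1]
Step 6: demand=3,sold=1 ship[2->3]=1 ship[1->2]=1 ship[0->1]=1 prod=2 -> [10 5 5 1]
Step 7: demand=3,sold=1 ship[2->3]=1 ship[1->2]=1 ship[0->1]=1 prod=2 -> [11 5 5 1]
Step 8: demand=3,sold=1 ship[2->3]=1 ship[1->2]=1 ship[0->1]=1 prod=2 -> [12 5 5 1]
Step 9: demand=3,sold=1 ship[2->3]=1 ship[1->2]=1 ship[0->1]=1 prod=2 -> [13 5 5 1]
Step 10: demand=3,sold=1 ship[2->3]=1 ship[1->2]=1 ship[0->1]=1 prod=2 -> [14 5 5 1]
Step 11: demand=3,sold=1 ship[2->3]=1 ship[1->2]=1 ship[0->1]=1 prod=2 -> [15 5 5 1]
Step 12: demand=3,sold=1 ship[2->3]=1 ship[1->2]=1 ship[0->1]=1 prod=2 -> [16 5 5 1]
First stockout at step 5

5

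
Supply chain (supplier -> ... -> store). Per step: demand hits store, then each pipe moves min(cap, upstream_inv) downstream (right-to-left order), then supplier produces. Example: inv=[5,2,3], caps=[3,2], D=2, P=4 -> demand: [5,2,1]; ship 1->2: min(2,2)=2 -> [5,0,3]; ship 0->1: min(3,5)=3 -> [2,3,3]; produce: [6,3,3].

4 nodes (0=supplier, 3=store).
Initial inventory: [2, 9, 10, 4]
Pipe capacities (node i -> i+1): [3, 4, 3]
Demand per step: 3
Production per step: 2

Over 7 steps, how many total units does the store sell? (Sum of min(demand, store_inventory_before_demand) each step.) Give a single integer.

Answer: 21

Derivation:
Step 1: sold=3 (running total=3) -> [2 7 11 4]
Step 2: sold=3 (running total=6) -> [2 5 12 4]
Step 3: sold=3 (running total=9) -> [2 3 13 4]
Step 4: sold=3 (running total=12) -> [2 2 13 4]
Step 5: sold=3 (running total=15) -> [2 2 12 4]
Step 6: sold=3 (running total=18) -> [2 2 11 4]
Step 7: sold=3 (running total=21) -> [2 2 10 4]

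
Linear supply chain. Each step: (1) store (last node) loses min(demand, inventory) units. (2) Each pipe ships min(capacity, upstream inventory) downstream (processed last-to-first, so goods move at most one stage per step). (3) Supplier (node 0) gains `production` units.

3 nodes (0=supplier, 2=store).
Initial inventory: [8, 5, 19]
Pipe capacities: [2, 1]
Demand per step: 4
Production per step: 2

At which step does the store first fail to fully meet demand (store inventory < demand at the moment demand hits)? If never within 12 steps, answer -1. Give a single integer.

Step 1: demand=4,sold=4 ship[1->2]=1 ship[0->1]=2 prod=2 -> [8 6 16]
Step 2: demand=4,sold=4 ship[1->2]=1 ship[0->1]=2 prod=2 -> [8 7 13]
Step 3: demand=4,sold=4 ship[1->2]=1 ship[0->1]=2 prod=2 -> [8 8 10]
Step 4: demand=4,sold=4 ship[1->2]=1 ship[0->1]=2 prod=2 -> [8 9 7]
Step 5: demand=4,sold=4 ship[1->2]=1 ship[0->1]=2 prod=2 -> [8 10 4]
Step 6: demand=4,sold=4 ship[1->2]=1 ship[0->1]=2 prod=2 -> [8 11 1]
Step 7: demand=4,sold=1 ship[1->2]=1 ship[0->1]=2 prod=2 -> [8 12 1]
Step 8: demand=4,sold=1 ship[1->2]=1 ship[0->1]=2 prod=2 -> [8 13 1]
Step 9: demand=4,sold=1 ship[1->2]=1 ship[0->1]=2 prod=2 -> [8 14 1]
Step 10: demand=4,sold=1 ship[1->2]=1 ship[0->1]=2 prod=2 -> [8 15 1]
Step 11: demand=4,sold=1 ship[1->2]=1 ship[0->1]=2 prod=2 -> [8 16 1]
Step 12: demand=4,sold=1 ship[1->2]=1 ship[0->1]=2 prod=2 -> [8 17 1]
First stockout at step 7

7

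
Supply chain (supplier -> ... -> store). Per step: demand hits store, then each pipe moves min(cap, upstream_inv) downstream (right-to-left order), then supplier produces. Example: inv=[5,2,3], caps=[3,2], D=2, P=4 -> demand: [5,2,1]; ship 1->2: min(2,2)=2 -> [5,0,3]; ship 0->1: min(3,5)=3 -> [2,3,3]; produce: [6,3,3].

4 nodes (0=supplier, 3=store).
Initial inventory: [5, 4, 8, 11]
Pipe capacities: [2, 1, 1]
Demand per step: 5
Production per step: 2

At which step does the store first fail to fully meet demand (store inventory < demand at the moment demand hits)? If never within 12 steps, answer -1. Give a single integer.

Step 1: demand=5,sold=5 ship[2->3]=1 ship[1->2]=1 ship[0->1]=2 prod=2 -> [5 5 8 7]
Step 2: demand=5,sold=5 ship[2->3]=1 ship[1->2]=1 ship[0->1]=2 prod=2 -> [5 6 8 3]
Step 3: demand=5,sold=3 ship[2->3]=1 ship[1->2]=1 ship[0->1]=2 prod=2 -> [5 7 8 1]
Step 4: demand=5,sold=1 ship[2->3]=1 ship[1->2]=1 ship[0->1]=2 prod=2 -> [5 8 8 1]
Step 5: demand=5,sold=1 ship[2->3]=1 ship[1->2]=1 ship[0->1]=2 prod=2 -> [5 9 8 1]
Step 6: demand=5,sold=1 ship[2->3]=1 ship[1->2]=1 ship[0->1]=2 prod=2 -> [5 10 8 1]
Step 7: demand=5,sold=1 ship[2->3]=1 ship[1->2]=1 ship[0->1]=2 prod=2 -> [5 11 8 1]
Step 8: demand=5,sold=1 ship[2->3]=1 ship[1->2]=1 ship[0->1]=2 prod=2 -> [5 12 8 1]
Step 9: demand=5,sold=1 ship[2->3]=1 ship[1->2]=1 ship[0->1]=2 prod=2 -> [5 13 8 1]
Step 10: demand=5,sold=1 ship[2->3]=1 ship[1->2]=1 ship[0->1]=2 prod=2 -> [5 14 8 1]
Step 11: demand=5,sold=1 ship[2->3]=1 ship[1->2]=1 ship[0->1]=2 prod=2 -> [5 15 8 1]
Step 12: demand=5,sold=1 ship[2->3]=1 ship[1->2]=1 ship[0->1]=2 prod=2 -> [5 16 8 1]
First stockout at step 3

3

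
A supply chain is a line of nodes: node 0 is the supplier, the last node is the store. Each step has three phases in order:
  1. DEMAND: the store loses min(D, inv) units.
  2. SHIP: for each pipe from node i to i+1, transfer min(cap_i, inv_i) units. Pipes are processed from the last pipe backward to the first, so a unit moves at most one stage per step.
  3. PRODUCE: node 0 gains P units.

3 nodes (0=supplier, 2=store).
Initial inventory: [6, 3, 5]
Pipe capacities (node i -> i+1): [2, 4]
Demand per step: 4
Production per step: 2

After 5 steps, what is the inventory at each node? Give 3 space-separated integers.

Step 1: demand=4,sold=4 ship[1->2]=3 ship[0->1]=2 prod=2 -> inv=[6 2 4]
Step 2: demand=4,sold=4 ship[1->2]=2 ship[0->1]=2 prod=2 -> inv=[6 2 2]
Step 3: demand=4,sold=2 ship[1->2]=2 ship[0->1]=2 prod=2 -> inv=[6 2 2]
Step 4: demand=4,sold=2 ship[1->2]=2 ship[0->1]=2 prod=2 -> inv=[6 2 2]
Step 5: demand=4,sold=2 ship[1->2]=2 ship[0->1]=2 prod=2 -> inv=[6 2 2]

6 2 2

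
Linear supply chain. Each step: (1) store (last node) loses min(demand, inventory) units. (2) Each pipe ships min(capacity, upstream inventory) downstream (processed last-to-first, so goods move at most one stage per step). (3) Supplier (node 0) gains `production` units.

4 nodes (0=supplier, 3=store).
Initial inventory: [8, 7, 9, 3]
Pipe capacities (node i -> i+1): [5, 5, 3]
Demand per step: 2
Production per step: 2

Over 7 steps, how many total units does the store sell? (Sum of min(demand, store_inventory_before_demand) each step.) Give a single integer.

Step 1: sold=2 (running total=2) -> [5 7 11 4]
Step 2: sold=2 (running total=4) -> [2 7 13 5]
Step 3: sold=2 (running total=6) -> [2 4 15 6]
Step 4: sold=2 (running total=8) -> [2 2 16 7]
Step 5: sold=2 (running total=10) -> [2 2 15 8]
Step 6: sold=2 (running total=12) -> [2 2 14 9]
Step 7: sold=2 (running total=14) -> [2 2 13 10]

Answer: 14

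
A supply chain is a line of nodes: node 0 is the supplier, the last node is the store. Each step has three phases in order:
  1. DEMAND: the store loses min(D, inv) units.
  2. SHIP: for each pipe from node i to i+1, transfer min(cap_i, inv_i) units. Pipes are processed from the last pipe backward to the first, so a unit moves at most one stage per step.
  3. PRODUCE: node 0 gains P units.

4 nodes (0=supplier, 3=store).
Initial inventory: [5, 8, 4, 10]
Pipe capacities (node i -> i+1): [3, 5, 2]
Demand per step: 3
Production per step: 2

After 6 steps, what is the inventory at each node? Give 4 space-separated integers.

Step 1: demand=3,sold=3 ship[2->3]=2 ship[1->2]=5 ship[0->1]=3 prod=2 -> inv=[4 6 7 9]
Step 2: demand=3,sold=3 ship[2->3]=2 ship[1->2]=5 ship[0->1]=3 prod=2 -> inv=[3 4 10 8]
Step 3: demand=3,sold=3 ship[2->3]=2 ship[1->2]=4 ship[0->1]=3 prod=2 -> inv=[2 3 12 7]
Step 4: demand=3,sold=3 ship[2->3]=2 ship[1->2]=3 ship[0->1]=2 prod=2 -> inv=[2 2 13 6]
Step 5: demand=3,sold=3 ship[2->3]=2 ship[1->2]=2 ship[0->1]=2 prod=2 -> inv=[2 2 13 5]
Step 6: demand=3,sold=3 ship[2->3]=2 ship[1->2]=2 ship[0->1]=2 prod=2 -> inv=[2 2 13 4]

2 2 13 4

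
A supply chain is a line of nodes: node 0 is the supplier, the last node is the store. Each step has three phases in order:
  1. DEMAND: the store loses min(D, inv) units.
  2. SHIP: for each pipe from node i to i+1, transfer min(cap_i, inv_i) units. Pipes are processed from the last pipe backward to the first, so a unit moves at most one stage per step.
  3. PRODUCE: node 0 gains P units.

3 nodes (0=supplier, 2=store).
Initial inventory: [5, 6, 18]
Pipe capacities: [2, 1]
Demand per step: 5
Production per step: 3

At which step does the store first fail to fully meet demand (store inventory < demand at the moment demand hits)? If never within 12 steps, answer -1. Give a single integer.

Step 1: demand=5,sold=5 ship[1->2]=1 ship[0->1]=2 prod=3 -> [6 7 14]
Step 2: demand=5,sold=5 ship[1->2]=1 ship[0->1]=2 prod=3 -> [7 8 10]
Step 3: demand=5,sold=5 ship[1->2]=1 ship[0->1]=2 prod=3 -> [8 9 6]
Step 4: demand=5,sold=5 ship[1->2]=1 ship[0->1]=2 prod=3 -> [9 10 2]
Step 5: demand=5,sold=2 ship[1->2]=1 ship[0->1]=2 prod=3 -> [10 11 1]
Step 6: demand=5,sold=1 ship[1->2]=1 ship[0->1]=2 prod=3 -> [11 12 1]
Step 7: demand=5,sold=1 ship[1->2]=1 ship[0->1]=2 prod=3 -> [12 13 1]
Step 8: demand=5,sold=1 ship[1->2]=1 ship[0->1]=2 prod=3 -> [13 14 1]
Step 9: demand=5,sold=1 ship[1->2]=1 ship[0->1]=2 prod=3 -> [14 15 1]
Step 10: demand=5,sold=1 ship[1->2]=1 ship[0->1]=2 prod=3 -> [15 16 1]
Step 11: demand=5,sold=1 ship[1->2]=1 ship[0->1]=2 prod=3 -> [16 17 1]
Step 12: demand=5,sold=1 ship[1->2]=1 ship[0->1]=2 prod=3 -> [17 18 1]
First stockout at step 5

5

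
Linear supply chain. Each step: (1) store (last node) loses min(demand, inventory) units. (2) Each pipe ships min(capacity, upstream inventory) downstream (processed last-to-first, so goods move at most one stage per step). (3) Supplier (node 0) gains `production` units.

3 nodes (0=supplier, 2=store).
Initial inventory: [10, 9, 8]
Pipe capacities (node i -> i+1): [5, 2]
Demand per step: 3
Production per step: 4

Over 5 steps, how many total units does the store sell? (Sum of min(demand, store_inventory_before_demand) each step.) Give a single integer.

Answer: 15

Derivation:
Step 1: sold=3 (running total=3) -> [9 12 7]
Step 2: sold=3 (running total=6) -> [8 15 6]
Step 3: sold=3 (running total=9) -> [7 18 5]
Step 4: sold=3 (running total=12) -> [6 21 4]
Step 5: sold=3 (running total=15) -> [5 24 3]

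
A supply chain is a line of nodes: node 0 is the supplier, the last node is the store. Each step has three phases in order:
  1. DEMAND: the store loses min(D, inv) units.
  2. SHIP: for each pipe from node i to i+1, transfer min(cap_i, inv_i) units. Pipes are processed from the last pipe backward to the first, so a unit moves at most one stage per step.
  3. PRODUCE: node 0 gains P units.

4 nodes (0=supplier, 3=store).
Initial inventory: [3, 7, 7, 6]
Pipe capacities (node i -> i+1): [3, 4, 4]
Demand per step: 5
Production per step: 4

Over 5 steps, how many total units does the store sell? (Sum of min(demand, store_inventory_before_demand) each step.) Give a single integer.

Answer: 22

Derivation:
Step 1: sold=5 (running total=5) -> [4 6 7 5]
Step 2: sold=5 (running total=10) -> [5 5 7 4]
Step 3: sold=4 (running total=14) -> [6 4 7 4]
Step 4: sold=4 (running total=18) -> [7 3 7 4]
Step 5: sold=4 (running total=22) -> [8 3 6 4]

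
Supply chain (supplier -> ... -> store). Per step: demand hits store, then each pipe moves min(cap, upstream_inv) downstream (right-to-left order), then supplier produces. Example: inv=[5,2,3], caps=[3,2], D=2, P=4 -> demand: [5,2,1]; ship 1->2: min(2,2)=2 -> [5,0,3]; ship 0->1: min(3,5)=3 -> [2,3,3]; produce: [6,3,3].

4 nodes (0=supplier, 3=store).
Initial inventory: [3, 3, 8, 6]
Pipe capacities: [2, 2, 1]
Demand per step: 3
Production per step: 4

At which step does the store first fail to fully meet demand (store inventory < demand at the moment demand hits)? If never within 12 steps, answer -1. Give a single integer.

Step 1: demand=3,sold=3 ship[2->3]=1 ship[1->2]=2 ship[0->1]=2 prod=4 -> [5 3 9 4]
Step 2: demand=3,sold=3 ship[2->3]=1 ship[1->2]=2 ship[0->1]=2 prod=4 -> [7 3 10 2]
Step 3: demand=3,sold=2 ship[2->3]=1 ship[1->2]=2 ship[0->1]=2 prod=4 -> [9 3 11 1]
Step 4: demand=3,sold=1 ship[2->3]=1 ship[1->2]=2 ship[0->1]=2 prod=4 -> [11 3 12 1]
Step 5: demand=3,sold=1 ship[2->3]=1 ship[1->2]=2 ship[0->1]=2 prod=4 -> [13 3 13 1]
Step 6: demand=3,sold=1 ship[2->3]=1 ship[1->2]=2 ship[0->1]=2 prod=4 -> [15 3 14 1]
Step 7: demand=3,sold=1 ship[2->3]=1 ship[1->2]=2 ship[0->1]=2 prod=4 -> [17 3 15 1]
Step 8: demand=3,sold=1 ship[2->3]=1 ship[1->2]=2 ship[0->1]=2 prod=4 -> [19 3 16 1]
Step 9: demand=3,sold=1 ship[2->3]=1 ship[1->2]=2 ship[0->1]=2 prod=4 -> [21 3 17 1]
Step 10: demand=3,sold=1 ship[2->3]=1 ship[1->2]=2 ship[0->1]=2 prod=4 -> [23 3 18 1]
Step 11: demand=3,sold=1 ship[2->3]=1 ship[1->2]=2 ship[0->1]=2 prod=4 -> [25 3 19 1]
Step 12: demand=3,sold=1 ship[2->3]=1 ship[1->2]=2 ship[0->1]=2 prod=4 -> [27 3 20 1]
First stockout at step 3

3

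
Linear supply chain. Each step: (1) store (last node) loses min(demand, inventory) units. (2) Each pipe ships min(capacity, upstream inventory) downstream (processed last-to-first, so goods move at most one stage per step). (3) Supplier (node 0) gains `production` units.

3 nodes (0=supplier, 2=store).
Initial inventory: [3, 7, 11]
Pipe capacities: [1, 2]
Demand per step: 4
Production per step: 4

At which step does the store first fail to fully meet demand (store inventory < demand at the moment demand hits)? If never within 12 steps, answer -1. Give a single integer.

Step 1: demand=4,sold=4 ship[1->2]=2 ship[0->1]=1 prod=4 -> [6 6 9]
Step 2: demand=4,sold=4 ship[1->2]=2 ship[0->1]=1 prod=4 -> [9 5 7]
Step 3: demand=4,sold=4 ship[1->2]=2 ship[0->1]=1 prod=4 -> [12 4 5]
Step 4: demand=4,sold=4 ship[1->2]=2 ship[0->1]=1 prod=4 -> [15 3 3]
Step 5: demand=4,sold=3 ship[1->2]=2 ship[0->1]=1 prod=4 -> [18 2 2]
Step 6: demand=4,sold=2 ship[1->2]=2 ship[0->1]=1 prod=4 -> [21 1 2]
Step 7: demand=4,sold=2 ship[1->2]=1 ship[0->1]=1 prod=4 -> [24 1 1]
Step 8: demand=4,sold=1 ship[1->2]=1 ship[0->1]=1 prod=4 -> [27 1 1]
Step 9: demand=4,sold=1 ship[1->2]=1 ship[0->1]=1 prod=4 -> [30 1 1]
Step 10: demand=4,sold=1 ship[1->2]=1 ship[0->1]=1 prod=4 -> [33 1 1]
Step 11: demand=4,sold=1 ship[1->2]=1 ship[0->1]=1 prod=4 -> [36 1 1]
Step 12: demand=4,sold=1 ship[1->2]=1 ship[0->1]=1 prod=4 -> [39 1 1]
First stockout at step 5

5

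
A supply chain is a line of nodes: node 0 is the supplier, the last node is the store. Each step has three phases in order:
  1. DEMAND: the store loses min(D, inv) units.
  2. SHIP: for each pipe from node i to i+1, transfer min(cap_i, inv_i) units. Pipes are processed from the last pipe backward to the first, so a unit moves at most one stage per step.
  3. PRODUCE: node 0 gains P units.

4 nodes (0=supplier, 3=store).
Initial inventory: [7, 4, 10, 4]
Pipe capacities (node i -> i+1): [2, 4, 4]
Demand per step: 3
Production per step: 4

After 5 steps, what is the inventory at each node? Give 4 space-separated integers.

Step 1: demand=3,sold=3 ship[2->3]=4 ship[1->2]=4 ship[0->1]=2 prod=4 -> inv=[9 2 10 5]
Step 2: demand=3,sold=3 ship[2->3]=4 ship[1->2]=2 ship[0->1]=2 prod=4 -> inv=[11 2 8 6]
Step 3: demand=3,sold=3 ship[2->3]=4 ship[1->2]=2 ship[0->1]=2 prod=4 -> inv=[13 2 6 7]
Step 4: demand=3,sold=3 ship[2->3]=4 ship[1->2]=2 ship[0->1]=2 prod=4 -> inv=[15 2 4 8]
Step 5: demand=3,sold=3 ship[2->3]=4 ship[1->2]=2 ship[0->1]=2 prod=4 -> inv=[17 2 2 9]

17 2 2 9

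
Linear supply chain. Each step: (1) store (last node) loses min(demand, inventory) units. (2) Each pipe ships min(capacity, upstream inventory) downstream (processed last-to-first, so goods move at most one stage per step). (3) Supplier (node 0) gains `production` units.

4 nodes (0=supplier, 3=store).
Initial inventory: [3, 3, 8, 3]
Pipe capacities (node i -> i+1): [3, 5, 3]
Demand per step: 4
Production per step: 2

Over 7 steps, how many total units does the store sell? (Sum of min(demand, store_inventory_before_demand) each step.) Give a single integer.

Answer: 21

Derivation:
Step 1: sold=3 (running total=3) -> [2 3 8 3]
Step 2: sold=3 (running total=6) -> [2 2 8 3]
Step 3: sold=3 (running total=9) -> [2 2 7 3]
Step 4: sold=3 (running total=12) -> [2 2 6 3]
Step 5: sold=3 (running total=15) -> [2 2 5 3]
Step 6: sold=3 (running total=18) -> [2 2 4 3]
Step 7: sold=3 (running total=21) -> [2 2 3 3]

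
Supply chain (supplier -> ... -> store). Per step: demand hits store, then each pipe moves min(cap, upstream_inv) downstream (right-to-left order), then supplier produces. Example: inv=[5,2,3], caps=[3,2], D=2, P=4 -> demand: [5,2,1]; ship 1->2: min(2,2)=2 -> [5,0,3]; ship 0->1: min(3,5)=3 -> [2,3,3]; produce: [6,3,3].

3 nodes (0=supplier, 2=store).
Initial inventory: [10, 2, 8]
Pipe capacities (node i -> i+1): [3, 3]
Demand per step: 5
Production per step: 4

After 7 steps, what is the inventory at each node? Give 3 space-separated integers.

Step 1: demand=5,sold=5 ship[1->2]=2 ship[0->1]=3 prod=4 -> inv=[11 3 5]
Step 2: demand=5,sold=5 ship[1->2]=3 ship[0->1]=3 prod=4 -> inv=[12 3 3]
Step 3: demand=5,sold=3 ship[1->2]=3 ship[0->1]=3 prod=4 -> inv=[13 3 3]
Step 4: demand=5,sold=3 ship[1->2]=3 ship[0->1]=3 prod=4 -> inv=[14 3 3]
Step 5: demand=5,sold=3 ship[1->2]=3 ship[0->1]=3 prod=4 -> inv=[15 3 3]
Step 6: demand=5,sold=3 ship[1->2]=3 ship[0->1]=3 prod=4 -> inv=[16 3 3]
Step 7: demand=5,sold=3 ship[1->2]=3 ship[0->1]=3 prod=4 -> inv=[17 3 3]

17 3 3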